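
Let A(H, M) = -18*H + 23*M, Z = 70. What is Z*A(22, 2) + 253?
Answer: -24247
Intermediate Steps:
Z*A(22, 2) + 253 = 70*(-18*22 + 23*2) + 253 = 70*(-396 + 46) + 253 = 70*(-350) + 253 = -24500 + 253 = -24247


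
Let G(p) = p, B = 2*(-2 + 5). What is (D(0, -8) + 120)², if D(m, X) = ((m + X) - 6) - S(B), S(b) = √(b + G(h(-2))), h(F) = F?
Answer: 10816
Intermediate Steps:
B = 6 (B = 2*3 = 6)
S(b) = √(-2 + b) (S(b) = √(b - 2) = √(-2 + b))
D(m, X) = -8 + X + m (D(m, X) = ((m + X) - 6) - √(-2 + 6) = ((X + m) - 6) - √4 = (-6 + X + m) - 1*2 = (-6 + X + m) - 2 = -8 + X + m)
(D(0, -8) + 120)² = ((-8 - 8 + 0) + 120)² = (-16 + 120)² = 104² = 10816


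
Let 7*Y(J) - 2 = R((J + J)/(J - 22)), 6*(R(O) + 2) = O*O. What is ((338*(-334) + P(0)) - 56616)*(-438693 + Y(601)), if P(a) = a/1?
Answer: 523512703857197468/7040061 ≈ 7.4362e+10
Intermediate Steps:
P(a) = a (P(a) = a*1 = a)
R(O) = -2 + O**2/6 (R(O) = -2 + (O*O)/6 = -2 + O**2/6)
Y(J) = 2*J**2/(21*(-22 + J)**2) (Y(J) = 2/7 + (-2 + ((J + J)/(J - 22))**2/6)/7 = 2/7 + (-2 + ((2*J)/(-22 + J))**2/6)/7 = 2/7 + (-2 + (2*J/(-22 + J))**2/6)/7 = 2/7 + (-2 + (4*J**2/(-22 + J)**2)/6)/7 = 2/7 + (-2 + 2*J**2/(3*(-22 + J)**2))/7 = 2/7 + (-2/7 + 2*J**2/(21*(-22 + J)**2)) = 2*J**2/(21*(-22 + J)**2))
((338*(-334) + P(0)) - 56616)*(-438693 + Y(601)) = ((338*(-334) + 0) - 56616)*(-438693 + (2/21)*601**2/(-22 + 601)**2) = ((-112892 + 0) - 56616)*(-438693 + (2/21)*361201/579**2) = (-112892 - 56616)*(-438693 + (2/21)*361201*(1/335241)) = -169508*(-438693 + 722402/7040061) = -169508*(-3088424757871/7040061) = 523512703857197468/7040061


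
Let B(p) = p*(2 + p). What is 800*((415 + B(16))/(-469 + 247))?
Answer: -7600/3 ≈ -2533.3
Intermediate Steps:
800*((415 + B(16))/(-469 + 247)) = 800*((415 + 16*(2 + 16))/(-469 + 247)) = 800*((415 + 16*18)/(-222)) = 800*((415 + 288)*(-1/222)) = 800*(703*(-1/222)) = 800*(-19/6) = -7600/3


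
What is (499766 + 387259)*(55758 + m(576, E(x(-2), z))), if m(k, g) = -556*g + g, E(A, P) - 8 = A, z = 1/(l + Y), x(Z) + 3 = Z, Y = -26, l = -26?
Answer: 47981843325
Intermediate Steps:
x(Z) = -3 + Z
z = -1/52 (z = 1/(-26 - 26) = 1/(-52) = -1/52 ≈ -0.019231)
E(A, P) = 8 + A
m(k, g) = -555*g
(499766 + 387259)*(55758 + m(576, E(x(-2), z))) = (499766 + 387259)*(55758 - 555*(8 + (-3 - 2))) = 887025*(55758 - 555*(8 - 5)) = 887025*(55758 - 555*3) = 887025*(55758 - 1665) = 887025*54093 = 47981843325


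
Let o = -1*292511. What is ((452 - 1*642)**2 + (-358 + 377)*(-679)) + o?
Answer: -269312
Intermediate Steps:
o = -292511
((452 - 1*642)**2 + (-358 + 377)*(-679)) + o = ((452 - 1*642)**2 + (-358 + 377)*(-679)) - 292511 = ((452 - 642)**2 + 19*(-679)) - 292511 = ((-190)**2 - 12901) - 292511 = (36100 - 12901) - 292511 = 23199 - 292511 = -269312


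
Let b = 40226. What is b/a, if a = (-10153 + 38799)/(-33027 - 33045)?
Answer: -1328906136/14323 ≈ -92781.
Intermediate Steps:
a = -14323/33036 (a = 28646/(-66072) = 28646*(-1/66072) = -14323/33036 ≈ -0.43356)
b/a = 40226/(-14323/33036) = 40226*(-33036/14323) = -1328906136/14323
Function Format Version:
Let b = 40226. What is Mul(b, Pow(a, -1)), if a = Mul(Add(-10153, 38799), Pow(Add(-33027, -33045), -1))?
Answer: Rational(-1328906136, 14323) ≈ -92781.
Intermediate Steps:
a = Rational(-14323, 33036) (a = Mul(28646, Pow(-66072, -1)) = Mul(28646, Rational(-1, 66072)) = Rational(-14323, 33036) ≈ -0.43356)
Mul(b, Pow(a, -1)) = Mul(40226, Pow(Rational(-14323, 33036), -1)) = Mul(40226, Rational(-33036, 14323)) = Rational(-1328906136, 14323)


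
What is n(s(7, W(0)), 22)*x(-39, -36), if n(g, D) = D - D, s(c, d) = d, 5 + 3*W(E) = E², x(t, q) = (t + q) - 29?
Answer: 0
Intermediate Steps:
x(t, q) = -29 + q + t (x(t, q) = (q + t) - 29 = -29 + q + t)
W(E) = -5/3 + E²/3
n(g, D) = 0
n(s(7, W(0)), 22)*x(-39, -36) = 0*(-29 - 36 - 39) = 0*(-104) = 0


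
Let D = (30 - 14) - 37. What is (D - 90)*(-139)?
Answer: 15429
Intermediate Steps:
D = -21 (D = 16 - 37 = -21)
(D - 90)*(-139) = (-21 - 90)*(-139) = -111*(-139) = 15429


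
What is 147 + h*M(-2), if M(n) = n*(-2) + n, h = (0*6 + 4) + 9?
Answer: 173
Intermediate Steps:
h = 13 (h = (0 + 4) + 9 = 4 + 9 = 13)
M(n) = -n (M(n) = -2*n + n = -n)
147 + h*M(-2) = 147 + 13*(-1*(-2)) = 147 + 13*2 = 147 + 26 = 173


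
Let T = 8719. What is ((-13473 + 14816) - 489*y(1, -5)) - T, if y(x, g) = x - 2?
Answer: -6887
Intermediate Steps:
y(x, g) = -2 + x
((-13473 + 14816) - 489*y(1, -5)) - T = ((-13473 + 14816) - 489*(-2 + 1)) - 1*8719 = (1343 - 489*(-1)) - 8719 = (1343 - 1*(-489)) - 8719 = (1343 + 489) - 8719 = 1832 - 8719 = -6887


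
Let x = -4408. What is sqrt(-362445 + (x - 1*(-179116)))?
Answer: I*sqrt(187737) ≈ 433.29*I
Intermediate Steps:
sqrt(-362445 + (x - 1*(-179116))) = sqrt(-362445 + (-4408 - 1*(-179116))) = sqrt(-362445 + (-4408 + 179116)) = sqrt(-362445 + 174708) = sqrt(-187737) = I*sqrt(187737)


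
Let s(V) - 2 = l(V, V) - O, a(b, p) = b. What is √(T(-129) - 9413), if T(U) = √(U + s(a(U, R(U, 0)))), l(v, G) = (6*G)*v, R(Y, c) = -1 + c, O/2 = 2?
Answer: √(-9413 + 7*√2035) ≈ 95.379*I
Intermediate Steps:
O = 4 (O = 2*2 = 4)
l(v, G) = 6*G*v
s(V) = -2 + 6*V² (s(V) = 2 + (6*V*V - 1*4) = 2 + (6*V² - 4) = 2 + (-4 + 6*V²) = -2 + 6*V²)
T(U) = √(-2 + U + 6*U²) (T(U) = √(U + (-2 + 6*U²)) = √(-2 + U + 6*U²))
√(T(-129) - 9413) = √(√(-2 - 129 + 6*(-129)²) - 9413) = √(√(-2 - 129 + 6*16641) - 9413) = √(√(-2 - 129 + 99846) - 9413) = √(√99715 - 9413) = √(7*√2035 - 9413) = √(-9413 + 7*√2035)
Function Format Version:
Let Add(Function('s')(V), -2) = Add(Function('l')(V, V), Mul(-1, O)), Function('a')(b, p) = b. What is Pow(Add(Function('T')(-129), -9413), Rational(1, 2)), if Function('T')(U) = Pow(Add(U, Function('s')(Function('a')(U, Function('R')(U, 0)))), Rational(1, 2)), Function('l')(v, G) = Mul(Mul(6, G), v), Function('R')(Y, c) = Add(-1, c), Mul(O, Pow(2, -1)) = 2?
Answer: Pow(Add(-9413, Mul(7, Pow(2035, Rational(1, 2)))), Rational(1, 2)) ≈ Mul(95.379, I)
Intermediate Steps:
O = 4 (O = Mul(2, 2) = 4)
Function('l')(v, G) = Mul(6, G, v)
Function('s')(V) = Add(-2, Mul(6, Pow(V, 2))) (Function('s')(V) = Add(2, Add(Mul(6, V, V), Mul(-1, 4))) = Add(2, Add(Mul(6, Pow(V, 2)), -4)) = Add(2, Add(-4, Mul(6, Pow(V, 2)))) = Add(-2, Mul(6, Pow(V, 2))))
Function('T')(U) = Pow(Add(-2, U, Mul(6, Pow(U, 2))), Rational(1, 2)) (Function('T')(U) = Pow(Add(U, Add(-2, Mul(6, Pow(U, 2)))), Rational(1, 2)) = Pow(Add(-2, U, Mul(6, Pow(U, 2))), Rational(1, 2)))
Pow(Add(Function('T')(-129), -9413), Rational(1, 2)) = Pow(Add(Pow(Add(-2, -129, Mul(6, Pow(-129, 2))), Rational(1, 2)), -9413), Rational(1, 2)) = Pow(Add(Pow(Add(-2, -129, Mul(6, 16641)), Rational(1, 2)), -9413), Rational(1, 2)) = Pow(Add(Pow(Add(-2, -129, 99846), Rational(1, 2)), -9413), Rational(1, 2)) = Pow(Add(Pow(99715, Rational(1, 2)), -9413), Rational(1, 2)) = Pow(Add(Mul(7, Pow(2035, Rational(1, 2))), -9413), Rational(1, 2)) = Pow(Add(-9413, Mul(7, Pow(2035, Rational(1, 2)))), Rational(1, 2))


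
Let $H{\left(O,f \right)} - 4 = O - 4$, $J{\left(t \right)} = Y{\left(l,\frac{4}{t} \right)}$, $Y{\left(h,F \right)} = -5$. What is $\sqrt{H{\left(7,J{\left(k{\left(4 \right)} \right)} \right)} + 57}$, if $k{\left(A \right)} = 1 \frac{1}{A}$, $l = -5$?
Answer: $8$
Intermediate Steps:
$k{\left(A \right)} = \frac{1}{A}$
$J{\left(t \right)} = -5$
$H{\left(O,f \right)} = O$ ($H{\left(O,f \right)} = 4 + \left(O - 4\right) = 4 + \left(-4 + O\right) = O$)
$\sqrt{H{\left(7,J{\left(k{\left(4 \right)} \right)} \right)} + 57} = \sqrt{7 + 57} = \sqrt{64} = 8$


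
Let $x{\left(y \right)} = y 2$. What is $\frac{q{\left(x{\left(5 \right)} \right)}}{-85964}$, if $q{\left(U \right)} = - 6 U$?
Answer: $\frac{15}{21491} \approx 0.00069797$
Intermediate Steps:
$x{\left(y \right)} = 2 y$
$\frac{q{\left(x{\left(5 \right)} \right)}}{-85964} = \frac{\left(-6\right) 2 \cdot 5}{-85964} = \left(-6\right) 10 \left(- \frac{1}{85964}\right) = \left(-60\right) \left(- \frac{1}{85964}\right) = \frac{15}{21491}$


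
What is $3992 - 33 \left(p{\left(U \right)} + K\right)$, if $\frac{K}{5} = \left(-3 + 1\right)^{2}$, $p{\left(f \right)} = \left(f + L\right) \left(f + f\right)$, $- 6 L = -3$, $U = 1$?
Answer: $3233$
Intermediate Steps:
$L = \frac{1}{2}$ ($L = \left(- \frac{1}{6}\right) \left(-3\right) = \frac{1}{2} \approx 0.5$)
$p{\left(f \right)} = 2 f \left(\frac{1}{2} + f\right)$ ($p{\left(f \right)} = \left(f + \frac{1}{2}\right) \left(f + f\right) = \left(\frac{1}{2} + f\right) 2 f = 2 f \left(\frac{1}{2} + f\right)$)
$K = 20$ ($K = 5 \left(-3 + 1\right)^{2} = 5 \left(-2\right)^{2} = 5 \cdot 4 = 20$)
$3992 - 33 \left(p{\left(U \right)} + K\right) = 3992 - 33 \left(1 \left(1 + 2 \cdot 1\right) + 20\right) = 3992 - 33 \left(1 \left(1 + 2\right) + 20\right) = 3992 - 33 \left(1 \cdot 3 + 20\right) = 3992 - 33 \left(3 + 20\right) = 3992 - 759 = 3233$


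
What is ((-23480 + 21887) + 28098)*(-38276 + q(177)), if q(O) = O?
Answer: -1009813995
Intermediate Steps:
((-23480 + 21887) + 28098)*(-38276 + q(177)) = ((-23480 + 21887) + 28098)*(-38276 + 177) = (-1593 + 28098)*(-38099) = 26505*(-38099) = -1009813995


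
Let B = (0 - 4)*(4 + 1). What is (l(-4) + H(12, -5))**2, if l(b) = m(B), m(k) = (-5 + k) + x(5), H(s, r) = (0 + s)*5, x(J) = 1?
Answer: 1296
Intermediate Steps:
B = -20 (B = -4*5 = -20)
H(s, r) = 5*s (H(s, r) = s*5 = 5*s)
m(k) = -4 + k (m(k) = (-5 + k) + 1 = -4 + k)
l(b) = -24 (l(b) = -4 - 20 = -24)
(l(-4) + H(12, -5))**2 = (-24 + 5*12)**2 = (-24 + 60)**2 = 36**2 = 1296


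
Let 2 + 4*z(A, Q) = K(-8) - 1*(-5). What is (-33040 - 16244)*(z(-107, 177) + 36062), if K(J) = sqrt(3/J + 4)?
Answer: -1777316571 - 12321*sqrt(58)/4 ≈ -1.7773e+9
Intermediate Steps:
K(J) = sqrt(4 + 3/J)
z(A, Q) = 3/4 + sqrt(58)/16 (z(A, Q) = -1/2 + (sqrt(4 + 3/(-8)) - 1*(-5))/4 = -1/2 + (sqrt(4 + 3*(-1/8)) + 5)/4 = -1/2 + (sqrt(4 - 3/8) + 5)/4 = -1/2 + (sqrt(29/8) + 5)/4 = -1/2 + (sqrt(58)/4 + 5)/4 = -1/2 + (5 + sqrt(58)/4)/4 = -1/2 + (5/4 + sqrt(58)/16) = 3/4 + sqrt(58)/16)
(-33040 - 16244)*(z(-107, 177) + 36062) = (-33040 - 16244)*((3/4 + sqrt(58)/16) + 36062) = -49284*(144251/4 + sqrt(58)/16) = -1777316571 - 12321*sqrt(58)/4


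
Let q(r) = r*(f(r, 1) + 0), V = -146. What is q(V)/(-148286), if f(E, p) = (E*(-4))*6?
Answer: 255792/74143 ≈ 3.4500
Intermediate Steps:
f(E, p) = -24*E (f(E, p) = -4*E*6 = -24*E)
q(r) = -24*r² (q(r) = r*(-24*r + 0) = r*(-24*r) = -24*r²)
q(V)/(-148286) = -24*(-146)²/(-148286) = -24*21316*(-1/148286) = -511584*(-1/148286) = 255792/74143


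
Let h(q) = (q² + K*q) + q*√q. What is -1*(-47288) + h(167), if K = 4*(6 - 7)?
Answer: 74509 + 167*√167 ≈ 76667.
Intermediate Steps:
K = -4 (K = 4*(-1) = -4)
h(q) = q² + q^(3/2) - 4*q (h(q) = (q² - 4*q) + q*√q = (q² - 4*q) + q^(3/2) = q² + q^(3/2) - 4*q)
-1*(-47288) + h(167) = -1*(-47288) + (167² + 167^(3/2) - 4*167) = 47288 + (27889 + 167*√167 - 668) = 47288 + (27221 + 167*√167) = 74509 + 167*√167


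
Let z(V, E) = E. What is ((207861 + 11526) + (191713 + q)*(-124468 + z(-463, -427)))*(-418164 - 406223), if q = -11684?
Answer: 18535931618525816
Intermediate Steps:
((207861 + 11526) + (191713 + q)*(-124468 + z(-463, -427)))*(-418164 - 406223) = ((207861 + 11526) + (191713 - 11684)*(-124468 - 427))*(-418164 - 406223) = (219387 + 180029*(-124895))*(-824387) = (219387 - 22484721955)*(-824387) = -22484502568*(-824387) = 18535931618525816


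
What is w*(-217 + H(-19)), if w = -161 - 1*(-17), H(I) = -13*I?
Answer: -4320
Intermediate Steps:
w = -144 (w = -161 + 17 = -144)
w*(-217 + H(-19)) = -144*(-217 - 13*(-19)) = -144*(-217 + 247) = -144*30 = -4320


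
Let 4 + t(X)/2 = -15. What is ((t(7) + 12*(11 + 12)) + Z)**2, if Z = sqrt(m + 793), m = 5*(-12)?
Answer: (238 + sqrt(733))**2 ≈ 70264.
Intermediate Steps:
t(X) = -38 (t(X) = -8 + 2*(-15) = -8 - 30 = -38)
m = -60
Z = sqrt(733) (Z = sqrt(-60 + 793) = sqrt(733) ≈ 27.074)
((t(7) + 12*(11 + 12)) + Z)**2 = ((-38 + 12*(11 + 12)) + sqrt(733))**2 = ((-38 + 12*23) + sqrt(733))**2 = ((-38 + 276) + sqrt(733))**2 = (238 + sqrt(733))**2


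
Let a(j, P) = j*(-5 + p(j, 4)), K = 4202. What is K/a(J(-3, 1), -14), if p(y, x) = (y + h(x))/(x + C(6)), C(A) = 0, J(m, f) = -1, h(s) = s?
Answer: 16808/17 ≈ 988.71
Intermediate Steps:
p(y, x) = (x + y)/x (p(y, x) = (y + x)/(x + 0) = (x + y)/x)
a(j, P) = j*(-4 + j/4) (a(j, P) = j*(-5 + (4 + j)/4) = j*(-5 + (1 + j/4)) = j*(-4 + j/4))
K/a(J(-3, 1), -14) = 4202/(((1/4)*(-1)*(-16 - 1))) = 4202/(((1/4)*(-1)*(-17))) = 4202/(17/4) = 4202*(4/17) = 16808/17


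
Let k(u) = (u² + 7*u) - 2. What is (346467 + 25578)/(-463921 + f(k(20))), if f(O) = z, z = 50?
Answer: -372045/463871 ≈ -0.80204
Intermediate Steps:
k(u) = -2 + u² + 7*u
f(O) = 50
(346467 + 25578)/(-463921 + f(k(20))) = (346467 + 25578)/(-463921 + 50) = 372045/(-463871) = 372045*(-1/463871) = -372045/463871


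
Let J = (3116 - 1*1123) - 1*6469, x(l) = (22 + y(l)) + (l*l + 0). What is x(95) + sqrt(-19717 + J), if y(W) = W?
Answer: 9142 + I*sqrt(24193) ≈ 9142.0 + 155.54*I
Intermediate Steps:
x(l) = 22 + l + l**2 (x(l) = (22 + l) + (l*l + 0) = (22 + l) + (l**2 + 0) = (22 + l) + l**2 = 22 + l + l**2)
J = -4476 (J = (3116 - 1123) - 6469 = 1993 - 6469 = -4476)
x(95) + sqrt(-19717 + J) = (22 + 95 + 95**2) + sqrt(-19717 - 4476) = (22 + 95 + 9025) + sqrt(-24193) = 9142 + I*sqrt(24193)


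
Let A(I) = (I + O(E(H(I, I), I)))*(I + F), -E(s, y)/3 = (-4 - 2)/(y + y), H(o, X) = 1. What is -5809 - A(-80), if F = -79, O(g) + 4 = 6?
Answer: -18211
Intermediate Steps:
E(s, y) = 9/y (E(s, y) = -3*(-4 - 2)/(y + y) = -(-18)/(2*y) = -(-18)*1/(2*y) = -(-9)/y = 9/y)
O(g) = 2 (O(g) = -4 + 6 = 2)
A(I) = (-79 + I)*(2 + I) (A(I) = (I + 2)*(I - 79) = (2 + I)*(-79 + I) = (-79 + I)*(2 + I))
-5809 - A(-80) = -5809 - (-158 + (-80)² - 77*(-80)) = -5809 - (-158 + 6400 + 6160) = -5809 - 1*12402 = -5809 - 12402 = -18211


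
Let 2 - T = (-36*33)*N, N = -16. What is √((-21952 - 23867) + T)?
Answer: 5*I*√2593 ≈ 254.61*I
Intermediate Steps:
T = -19006 (T = 2 - (-36*33)*(-16) = 2 - (-1188)*(-16) = 2 - 1*19008 = 2 - 19008 = -19006)
√((-21952 - 23867) + T) = √((-21952 - 23867) - 19006) = √(-45819 - 19006) = √(-64825) = 5*I*√2593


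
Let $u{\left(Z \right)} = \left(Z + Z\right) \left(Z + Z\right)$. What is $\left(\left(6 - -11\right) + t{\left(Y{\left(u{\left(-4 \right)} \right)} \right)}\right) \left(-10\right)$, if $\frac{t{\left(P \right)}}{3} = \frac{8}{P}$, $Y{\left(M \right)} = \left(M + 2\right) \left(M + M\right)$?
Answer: $- \frac{29925}{176} \approx -170.03$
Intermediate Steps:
$u{\left(Z \right)} = 4 Z^{2}$ ($u{\left(Z \right)} = 2 Z 2 Z = 4 Z^{2}$)
$Y{\left(M \right)} = 2 M \left(2 + M\right)$ ($Y{\left(M \right)} = \left(2 + M\right) 2 M = 2 M \left(2 + M\right)$)
$t{\left(P \right)} = \frac{24}{P}$ ($t{\left(P \right)} = 3 \frac{8}{P} = \frac{24}{P}$)
$\left(\left(6 - -11\right) + t{\left(Y{\left(u{\left(-4 \right)} \right)} \right)}\right) \left(-10\right) = \left(\left(6 - -11\right) + \frac{24}{2 \cdot 4 \left(-4\right)^{2} \left(2 + 4 \left(-4\right)^{2}\right)}\right) \left(-10\right) = \left(\left(6 + 11\right) + \frac{24}{2 \cdot 4 \cdot 16 \left(2 + 4 \cdot 16\right)}\right) \left(-10\right) = \left(17 + \frac{24}{2 \cdot 64 \left(2 + 64\right)}\right) \left(-10\right) = \left(17 + \frac{24}{2 \cdot 64 \cdot 66}\right) \left(-10\right) = \left(17 + \frac{24}{8448}\right) \left(-10\right) = \left(17 + 24 \cdot \frac{1}{8448}\right) \left(-10\right) = \left(17 + \frac{1}{352}\right) \left(-10\right) = \frac{5985}{352} \left(-10\right) = - \frac{29925}{176}$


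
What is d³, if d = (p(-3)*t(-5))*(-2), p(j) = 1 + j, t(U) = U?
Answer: -8000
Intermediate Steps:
d = -20 (d = ((1 - 3)*(-5))*(-2) = -2*(-5)*(-2) = 10*(-2) = -20)
d³ = (-20)³ = -8000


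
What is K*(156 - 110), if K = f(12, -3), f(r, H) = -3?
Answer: -138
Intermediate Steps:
K = -3
K*(156 - 110) = -3*(156 - 110) = -3*46 = -138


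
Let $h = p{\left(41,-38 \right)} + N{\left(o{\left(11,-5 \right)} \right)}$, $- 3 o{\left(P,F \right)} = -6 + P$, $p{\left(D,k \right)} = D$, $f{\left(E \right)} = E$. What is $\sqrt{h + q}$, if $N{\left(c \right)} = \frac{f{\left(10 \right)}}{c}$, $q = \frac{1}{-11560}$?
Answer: $\frac{\sqrt{4045990}}{340} \approx 5.9161$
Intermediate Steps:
$q = - \frac{1}{11560} \approx -8.6505 \cdot 10^{-5}$
$o{\left(P,F \right)} = 2 - \frac{P}{3}$ ($o{\left(P,F \right)} = - \frac{-6 + P}{3} = 2 - \frac{P}{3}$)
$N{\left(c \right)} = \frac{10}{c}$
$h = 35$ ($h = 41 + \frac{10}{2 - \frac{11}{3}} = 41 + \frac{10}{- \frac{5}{3}} = 41 + 10 \left(- \frac{3}{5}\right) = 41 - 6 = 35$)
$\sqrt{h + q} = \sqrt{35 - \frac{1}{11560}} = \sqrt{\frac{404599}{11560}} = \frac{\sqrt{4045990}}{340}$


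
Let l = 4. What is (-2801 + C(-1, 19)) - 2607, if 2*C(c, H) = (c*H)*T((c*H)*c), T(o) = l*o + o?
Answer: -12621/2 ≈ -6310.5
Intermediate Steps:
T(o) = 5*o (T(o) = 4*o + o = 5*o)
C(c, H) = 5*H**2*c**3/2 (C(c, H) = ((c*H)*(5*((c*H)*c)))/2 = ((H*c)*(5*((H*c)*c)))/2 = ((H*c)*(5*(H*c**2)))/2 = ((H*c)*(5*H*c**2))/2 = (5*H**2*c**3)/2 = 5*H**2*c**3/2)
(-2801 + C(-1, 19)) - 2607 = (-2801 + (5/2)*19**2*(-1)**3) - 2607 = (-2801 + (5/2)*361*(-1)) - 2607 = (-2801 - 1805/2) - 2607 = -7407/2 - 2607 = -12621/2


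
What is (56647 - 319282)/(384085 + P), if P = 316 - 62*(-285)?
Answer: -262635/402071 ≈ -0.65321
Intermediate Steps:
P = 17986 (P = 316 + 17670 = 17986)
(56647 - 319282)/(384085 + P) = (56647 - 319282)/(384085 + 17986) = -262635/402071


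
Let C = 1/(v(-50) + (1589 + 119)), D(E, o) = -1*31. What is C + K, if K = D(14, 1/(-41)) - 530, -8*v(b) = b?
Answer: -3846773/6857 ≈ -561.00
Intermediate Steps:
v(b) = -b/8
D(E, o) = -31
C = 4/6857 (C = 1/(-1/8*(-50) + (1589 + 119)) = 1/(25/4 + 1708) = 1/(6857/4) = 4/6857 ≈ 0.00058335)
K = -561 (K = -31 - 530 = -561)
C + K = 4/6857 - 561 = -3846773/6857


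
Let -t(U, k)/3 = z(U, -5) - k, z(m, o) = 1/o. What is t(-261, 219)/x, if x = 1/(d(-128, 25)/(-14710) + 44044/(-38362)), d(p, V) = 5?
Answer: -21308839164/28215251 ≈ -755.22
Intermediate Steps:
t(U, k) = 3/5 + 3*k (t(U, k) = -3*(1/(-5) - k) = -3*(-1/5 - k) = 3/5 + 3*k)
x = -56430502/64807905 (x = 1/(5/(-14710) + 44044/(-38362)) = 1/(5*(-1/14710) + 44044*(-1/38362)) = 1/(-1/2942 - 22022/19181) = 1/(-64807905/56430502) = -56430502/64807905 ≈ -0.87074)
t(-261, 219)/x = (3/5 + 3*219)/(-56430502/64807905) = (3/5 + 657)*(-64807905/56430502) = (3288/5)*(-64807905/56430502) = -21308839164/28215251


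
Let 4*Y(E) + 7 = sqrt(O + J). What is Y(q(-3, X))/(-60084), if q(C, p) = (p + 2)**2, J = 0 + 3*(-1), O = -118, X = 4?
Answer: 7/240336 - 11*I/240336 ≈ 2.9126e-5 - 4.5769e-5*I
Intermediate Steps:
J = -3 (J = 0 - 3 = -3)
q(C, p) = (2 + p)**2
Y(E) = -7/4 + 11*I/4 (Y(E) = -7/4 + sqrt(-118 - 3)/4 = -7/4 + sqrt(-121)/4 = -7/4 + (11*I)/4 = -7/4 + 11*I/4)
Y(q(-3, X))/(-60084) = (-7/4 + 11*I/4)/(-60084) = (-7/4 + 11*I/4)*(-1/60084) = 7/240336 - 11*I/240336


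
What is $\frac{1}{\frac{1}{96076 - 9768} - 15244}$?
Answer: $- \frac{86308}{1315679151} \approx -6.56 \cdot 10^{-5}$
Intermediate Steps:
$\frac{1}{\frac{1}{96076 - 9768} - 15244} = \frac{1}{\frac{1}{86308} - 15244} = \frac{1}{- \frac{1315679151}{86308}} = - \frac{86308}{1315679151}$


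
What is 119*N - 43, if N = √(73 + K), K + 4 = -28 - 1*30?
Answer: -43 + 119*√11 ≈ 351.68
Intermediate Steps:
K = -62 (K = -4 + (-28 - 1*30) = -4 + (-28 - 30) = -4 - 58 = -62)
N = √11 (N = √(73 - 62) = √11 ≈ 3.3166)
119*N - 43 = 119*√11 - 43 = -43 + 119*√11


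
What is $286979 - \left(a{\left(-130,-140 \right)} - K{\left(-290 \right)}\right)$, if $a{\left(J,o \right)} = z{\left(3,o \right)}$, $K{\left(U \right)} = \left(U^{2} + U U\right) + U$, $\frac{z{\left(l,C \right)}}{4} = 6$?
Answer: $454865$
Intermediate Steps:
$z{\left(l,C \right)} = 24$ ($z{\left(l,C \right)} = 4 \cdot 6 = 24$)
$K{\left(U \right)} = U + 2 U^{2}$ ($K{\left(U \right)} = \left(U^{2} + U^{2}\right) + U = 2 U^{2} + U = U + 2 U^{2}$)
$a{\left(J,o \right)} = 24$
$286979 - \left(a{\left(-130,-140 \right)} - K{\left(-290 \right)}\right) = 286979 - \left(24 - - 290 \left(1 + 2 \left(-290\right)\right)\right) = 286979 - \left(24 - - 290 \left(1 - 580\right)\right) = 286979 - \left(24 - \left(-290\right) \left(-579\right)\right) = 286979 - \left(24 - 167910\right) = 286979 - -167886 = 286979 + 167886 = 454865$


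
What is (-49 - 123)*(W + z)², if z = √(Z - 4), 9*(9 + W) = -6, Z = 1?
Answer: -140008/9 + 9976*I*√3/3 ≈ -15556.0 + 5759.6*I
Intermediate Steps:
W = -29/3 (W = -9 + (⅑)*(-6) = -9 - ⅔ = -29/3 ≈ -9.6667)
z = I*√3 (z = √(1 - 4) = √(-3) = I*√3 ≈ 1.732*I)
(-49 - 123)*(W + z)² = (-49 - 123)*(-29/3 + I*√3)² = -172*(-29/3 + I*√3)²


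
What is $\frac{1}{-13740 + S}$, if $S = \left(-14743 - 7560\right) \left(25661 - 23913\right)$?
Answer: $- \frac{1}{38999384} \approx -2.5641 \cdot 10^{-8}$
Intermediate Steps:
$S = -38985644$ ($S = \left(-22303\right) 1748 = -38985644$)
$\frac{1}{-13740 + S} = \frac{1}{-13740 - 38985644} = \frac{1}{-38999384} = - \frac{1}{38999384}$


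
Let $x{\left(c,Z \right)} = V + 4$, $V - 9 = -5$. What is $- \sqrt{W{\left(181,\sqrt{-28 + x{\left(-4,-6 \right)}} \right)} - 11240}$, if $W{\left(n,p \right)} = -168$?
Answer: $- 4 i \sqrt{713} \approx - 106.81 i$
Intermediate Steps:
$V = 4$ ($V = 9 - 5 = 4$)
$x{\left(c,Z \right)} = 8$ ($x{\left(c,Z \right)} = 4 + 4 = 8$)
$- \sqrt{W{\left(181,\sqrt{-28 + x{\left(-4,-6 \right)}} \right)} - 11240} = - \sqrt{-168 - 11240} = - \sqrt{-11408} = - 4 i \sqrt{713}$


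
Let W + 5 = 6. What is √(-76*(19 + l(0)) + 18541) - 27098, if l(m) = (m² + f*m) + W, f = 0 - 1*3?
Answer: -27098 + √17021 ≈ -26968.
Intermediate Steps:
W = 1 (W = -5 + 6 = 1)
f = -3 (f = 0 - 3 = -3)
l(m) = 1 + m² - 3*m (l(m) = (m² - 3*m) + 1 = 1 + m² - 3*m)
√(-76*(19 + l(0)) + 18541) - 27098 = √(-76*(19 + (1 + 0² - 3*0)) + 18541) - 27098 = √(-76*(19 + (1 + 0 + 0)) + 18541) - 27098 = √(-76*(19 + 1) + 18541) - 27098 = √(-76*20 + 18541) - 27098 = √(-1520 + 18541) - 27098 = √17021 - 27098 = -27098 + √17021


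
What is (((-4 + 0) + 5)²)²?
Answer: 1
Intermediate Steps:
(((-4 + 0) + 5)²)² = ((-4 + 5)²)² = (1²)² = 1² = 1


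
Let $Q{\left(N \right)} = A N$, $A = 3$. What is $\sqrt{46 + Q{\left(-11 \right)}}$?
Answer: $\sqrt{13} \approx 3.6056$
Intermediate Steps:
$Q{\left(N \right)} = 3 N$
$\sqrt{46 + Q{\left(-11 \right)}} = \sqrt{46 + 3 \left(-11\right)} = \sqrt{46 - 33} = \sqrt{13}$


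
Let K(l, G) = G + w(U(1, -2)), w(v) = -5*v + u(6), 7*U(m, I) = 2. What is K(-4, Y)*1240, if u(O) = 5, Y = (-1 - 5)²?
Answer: 343480/7 ≈ 49069.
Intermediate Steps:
Y = 36 (Y = (-6)² = 36)
U(m, I) = 2/7 (U(m, I) = (⅐)*2 = 2/7)
w(v) = 5 - 5*v (w(v) = -5*v + 5 = 5 - 5*v)
K(l, G) = 25/7 + G (K(l, G) = G + (5 - 5*2/7) = G + (5 - 10/7) = G + 25/7 = 25/7 + G)
K(-4, Y)*1240 = (25/7 + 36)*1240 = (277/7)*1240 = 343480/7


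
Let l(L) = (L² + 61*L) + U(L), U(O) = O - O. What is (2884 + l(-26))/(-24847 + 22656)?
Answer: -282/313 ≈ -0.90096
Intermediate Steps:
U(O) = 0
l(L) = L² + 61*L (l(L) = (L² + 61*L) + 0 = L² + 61*L)
(2884 + l(-26))/(-24847 + 22656) = (2884 - 26*(61 - 26))/(-24847 + 22656) = (2884 - 26*35)/(-2191) = (2884 - 910)*(-1/2191) = 1974*(-1/2191) = -282/313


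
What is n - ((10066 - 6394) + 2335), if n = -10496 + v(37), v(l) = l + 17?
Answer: -16449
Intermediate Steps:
v(l) = 17 + l
n = -10442 (n = -10496 + (17 + 37) = -10496 + 54 = -10442)
n - ((10066 - 6394) + 2335) = -10442 - ((10066 - 6394) + 2335) = -10442 - (3672 + 2335) = -10442 - 1*6007 = -10442 - 6007 = -16449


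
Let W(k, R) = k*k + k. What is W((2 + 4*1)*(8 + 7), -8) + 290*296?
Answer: 94030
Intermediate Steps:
W(k, R) = k + k² (W(k, R) = k² + k = k + k²)
W((2 + 4*1)*(8 + 7), -8) + 290*296 = ((2 + 4*1)*(8 + 7))*(1 + (2 + 4*1)*(8 + 7)) + 290*296 = ((2 + 4)*15)*(1 + (2 + 4)*15) + 85840 = (6*15)*(1 + 6*15) + 85840 = 90*(1 + 90) + 85840 = 90*91 + 85840 = 8190 + 85840 = 94030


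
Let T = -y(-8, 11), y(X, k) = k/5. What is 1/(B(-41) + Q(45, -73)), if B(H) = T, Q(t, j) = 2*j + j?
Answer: -5/1106 ≈ -0.0045208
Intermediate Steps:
Q(t, j) = 3*j
y(X, k) = k/5 (y(X, k) = k*(⅕) = k/5)
T = -11/5 ≈ -2.2000
B(H) = -11/5
1/(B(-41) + Q(45, -73)) = 1/(-11/5 + 3*(-73)) = 1/(-11/5 - 219) = 1/(-1106/5) = -5/1106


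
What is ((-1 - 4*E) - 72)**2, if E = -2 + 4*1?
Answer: 6561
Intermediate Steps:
E = 2 (E = -2 + 4 = 2)
((-1 - 4*E) - 72)**2 = ((-1 - 4*2) - 72)**2 = ((-1 - 8) - 72)**2 = (-9 - 72)**2 = (-81)**2 = 6561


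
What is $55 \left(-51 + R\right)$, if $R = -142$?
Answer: $-10615$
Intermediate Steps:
$55 \left(-51 + R\right) = 55 \left(-51 - 142\right) = 55 \left(-193\right) = -10615$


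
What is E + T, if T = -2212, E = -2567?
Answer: -4779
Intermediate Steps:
E + T = -2567 - 2212 = -4779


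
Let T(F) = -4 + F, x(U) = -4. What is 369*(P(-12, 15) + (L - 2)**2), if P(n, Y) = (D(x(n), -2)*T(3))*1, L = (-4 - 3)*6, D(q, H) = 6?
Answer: 712170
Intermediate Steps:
L = -42 (L = -7*6 = -42)
P(n, Y) = -6 (P(n, Y) = (6*(-4 + 3))*1 = (6*(-1))*1 = -6*1 = -6)
369*(P(-12, 15) + (L - 2)**2) = 369*(-6 + (-42 - 2)**2) = 369*(-6 + (-44)**2) = 369*(-6 + 1936) = 369*1930 = 712170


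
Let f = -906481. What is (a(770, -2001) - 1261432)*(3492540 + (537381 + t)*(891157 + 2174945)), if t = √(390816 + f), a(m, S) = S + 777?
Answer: -2080438456173443712 - 3871432086912*I*√515665 ≈ -2.0804e+18 - 2.7801e+15*I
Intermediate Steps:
a(m, S) = 777 + S
t = I*√515665 (t = √(390816 - 906481) = √(-515665) = I*√515665 ≈ 718.1*I)
(a(770, -2001) - 1261432)*(3492540 + (537381 + t)*(891157 + 2174945)) = ((777 - 2001) - 1261432)*(3492540 + (537381 + I*√515665)*(891157 + 2174945)) = (-1224 - 1261432)*(3492540 + (537381 + I*√515665)*3066102) = -1262656*(3492540 + (1647664958862 + 3066102*I*√515665)) = -1262656*(1647668451402 + 3066102*I*√515665) = -2080438456173443712 - 3871432086912*I*√515665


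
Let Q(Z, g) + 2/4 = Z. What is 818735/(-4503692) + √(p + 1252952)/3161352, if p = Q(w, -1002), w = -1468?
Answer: -818735/4503692 + √5005934/6322704 ≈ -0.18144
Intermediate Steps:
Q(Z, g) = -½ + Z
p = -2937/2 (p = -½ - 1468 = -2937/2 ≈ -1468.5)
818735/(-4503692) + √(p + 1252952)/3161352 = 818735/(-4503692) + √(-2937/2 + 1252952)/3161352 = 818735*(-1/4503692) + √(2502967/2)*(1/3161352) = -818735/4503692 + (√5005934/2)*(1/3161352) = -818735/4503692 + √5005934/6322704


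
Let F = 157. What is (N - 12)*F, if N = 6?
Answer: -942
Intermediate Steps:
(N - 12)*F = (6 - 12)*157 = -6*157 = -942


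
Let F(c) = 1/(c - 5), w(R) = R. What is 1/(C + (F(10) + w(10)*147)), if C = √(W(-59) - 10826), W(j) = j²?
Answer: 36755/54220826 - 25*I*√7345/54220826 ≈ 0.00067788 - 3.9516e-5*I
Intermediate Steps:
F(c) = 1/(-5 + c)
C = I*√7345 (C = √((-59)² - 10826) = √(3481 - 10826) = √(-7345) = I*√7345 ≈ 85.703*I)
1/(C + (F(10) + w(10)*147)) = 1/(I*√7345 + (1/(-5 + 10) + 10*147)) = 1/(I*√7345 + (1/5 + 1470)) = 1/(I*√7345 + (⅕ + 1470)) = 1/(I*√7345 + 7351/5) = 1/(7351/5 + I*√7345)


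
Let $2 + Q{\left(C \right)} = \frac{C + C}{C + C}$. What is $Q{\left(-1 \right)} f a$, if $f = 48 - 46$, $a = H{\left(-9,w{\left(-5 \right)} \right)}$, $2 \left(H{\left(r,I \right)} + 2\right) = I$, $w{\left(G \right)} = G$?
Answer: $9$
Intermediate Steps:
$H{\left(r,I \right)} = -2 + \frac{I}{2}$
$Q{\left(C \right)} = -1$ ($Q{\left(C \right)} = -2 + \frac{C + C}{C + C} = -2 + \frac{2 C}{2 C} = -2 + 2 C \frac{1}{2 C} = -2 + 1 = -1$)
$a = - \frac{9}{2}$ ($a = -2 + \frac{1}{2} \left(-5\right) = -2 - \frac{5}{2} = - \frac{9}{2} \approx -4.5$)
$f = 2$
$Q{\left(-1 \right)} f a = \left(-1\right) 2 \left(- \frac{9}{2}\right) = \left(-2\right) \left(- \frac{9}{2}\right) = 9$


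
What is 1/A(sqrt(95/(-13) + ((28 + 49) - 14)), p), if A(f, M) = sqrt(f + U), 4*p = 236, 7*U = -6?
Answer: sqrt(182)/(2*sqrt(-39 + 7*sqrt(2353))) ≈ 0.38908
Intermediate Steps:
U = -6/7 (U = (1/7)*(-6) = -6/7 ≈ -0.85714)
p = 59 (p = (1/4)*236 = 59)
A(f, M) = sqrt(-6/7 + f) (A(f, M) = sqrt(f - 6/7) = sqrt(-6/7 + f))
1/A(sqrt(95/(-13) + ((28 + 49) - 14)), p) = 1/(sqrt(-42 + 49*sqrt(95/(-13) + ((28 + 49) - 14)))/7) = 1/(sqrt(-42 + 49*sqrt(95*(-1/13) + (77 - 14)))/7) = 1/(sqrt(-42 + 49*sqrt(-95/13 + 63))/7) = 1/(sqrt(-42 + 49*sqrt(724/13))/7) = 1/(sqrt(-42 + 49*(2*sqrt(2353)/13))/7) = 1/(sqrt(-42 + 98*sqrt(2353)/13)/7) = 7/sqrt(-42 + 98*sqrt(2353)/13)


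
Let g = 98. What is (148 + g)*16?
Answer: 3936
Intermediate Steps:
(148 + g)*16 = (148 + 98)*16 = 246*16 = 3936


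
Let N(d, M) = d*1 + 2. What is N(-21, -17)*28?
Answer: -532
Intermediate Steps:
N(d, M) = 2 + d (N(d, M) = d + 2 = 2 + d)
N(-21, -17)*28 = (2 - 21)*28 = -19*28 = -532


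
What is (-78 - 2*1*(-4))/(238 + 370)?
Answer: -35/304 ≈ -0.11513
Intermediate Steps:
(-78 - 2*1*(-4))/(238 + 370) = (-78 - 2*(-4))/608 = (-78 + 8)*(1/608) = -70*1/608 = -35/304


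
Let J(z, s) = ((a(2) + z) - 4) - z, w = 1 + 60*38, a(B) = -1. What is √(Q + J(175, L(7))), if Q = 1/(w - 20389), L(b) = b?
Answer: I*√45542123/3018 ≈ 2.2361*I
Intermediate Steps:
w = 2281 (w = 1 + 2280 = 2281)
J(z, s) = -5 (J(z, s) = ((-1 + z) - 4) - z = (-5 + z) - z = -5)
Q = -1/18108 (Q = 1/(2281 - 20389) = 1/(-18108) = -1/18108 ≈ -5.5224e-5)
√(Q + J(175, L(7))) = √(-1/18108 - 5) = √(-90541/18108) = I*√45542123/3018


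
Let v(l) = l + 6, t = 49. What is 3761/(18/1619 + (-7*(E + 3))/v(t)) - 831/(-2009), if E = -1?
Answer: -672792561449/43547084 ≈ -15450.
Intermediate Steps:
v(l) = 6 + l
3761/(18/1619 + (-7*(E + 3))/v(t)) - 831/(-2009) = 3761/(18/1619 + (-7*(-1 + 3))/(6 + 49)) - 831/(-2009) = 3761/(18*(1/1619) - 7*2/55) - 831*(-1/2009) = 3761/(18/1619 - 14*1/55) + 831/2009 = 3761/(18/1619 - 14/55) + 831/2009 = 3761/(-21676/89045) + 831/2009 = 3761*(-89045/21676) + 831/2009 = -334898245/21676 + 831/2009 = -672792561449/43547084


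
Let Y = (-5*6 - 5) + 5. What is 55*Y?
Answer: -1650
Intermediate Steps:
Y = -30 (Y = (-30 - 5) + 5 = -35 + 5 = -30)
55*Y = 55*(-30) = -1650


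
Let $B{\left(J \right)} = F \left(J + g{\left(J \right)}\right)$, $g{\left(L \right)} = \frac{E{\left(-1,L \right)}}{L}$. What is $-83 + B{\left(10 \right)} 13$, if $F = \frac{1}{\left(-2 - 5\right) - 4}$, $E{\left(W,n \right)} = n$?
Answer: $-96$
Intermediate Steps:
$g{\left(L \right)} = 1$ ($g{\left(L \right)} = \frac{L}{L} = 1$)
$F = - \frac{1}{11}$ ($F = \frac{1}{-7 - 4} = \frac{1}{-11} = - \frac{1}{11} \approx -0.090909$)
$B{\left(J \right)} = - \frac{1}{11} - \frac{J}{11}$ ($B{\left(J \right)} = - \frac{J + 1}{11} = - \frac{1 + J}{11} = - \frac{1}{11} - \frac{J}{11}$)
$-83 + B{\left(10 \right)} 13 = -83 + \left(- \frac{1}{11} - \frac{10}{11}\right) 13 = -83 - 13 = -96$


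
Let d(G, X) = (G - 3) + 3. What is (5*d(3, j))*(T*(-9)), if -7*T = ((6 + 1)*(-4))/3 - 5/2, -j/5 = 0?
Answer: -3195/14 ≈ -228.21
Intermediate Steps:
j = 0 (j = -5*0 = 0)
T = 71/42 (T = -(((6 + 1)*(-4))/3 - 5/2)/7 = -((7*(-4))*(⅓) - 5*½)/7 = -(-28*⅓ - 5/2)/7 = -(-28/3 - 5/2)/7 = -⅐*(-71/6) = 71/42 ≈ 1.6905)
d(G, X) = G (d(G, X) = (-3 + G) + 3 = G)
(5*d(3, j))*(T*(-9)) = (5*3)*((71/42)*(-9)) = 15*(-213/14) = -3195/14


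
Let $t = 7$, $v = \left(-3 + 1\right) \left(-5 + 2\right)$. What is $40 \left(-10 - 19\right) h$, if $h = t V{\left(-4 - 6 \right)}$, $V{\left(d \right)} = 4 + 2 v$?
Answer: $-129920$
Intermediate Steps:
$v = 6$ ($v = \left(-2\right) \left(-3\right) = 6$)
$V{\left(d \right)} = 16$ ($V{\left(d \right)} = 4 + 2 \cdot 6 = 4 + 12 = 16$)
$h = 112$ ($h = 7 \cdot 16 = 112$)
$40 \left(-10 - 19\right) h = 40 \left(-10 - 19\right) 112 = 40 \left(-29\right) 112 = \left(-1160\right) 112 = -129920$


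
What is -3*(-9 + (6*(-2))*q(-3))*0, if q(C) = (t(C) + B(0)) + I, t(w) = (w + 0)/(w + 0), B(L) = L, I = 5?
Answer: 0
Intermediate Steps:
t(w) = 1 (t(w) = w/w = 1)
q(C) = 6 (q(C) = (1 + 0) + 5 = 1 + 5 = 6)
-3*(-9 + (6*(-2))*q(-3))*0 = -3*(-9 + (6*(-2))*6)*0 = -3*(-9 - 12*6)*0 = -3*(-9 - 72)*0 = -3*(-81)*0 = 243*0 = 0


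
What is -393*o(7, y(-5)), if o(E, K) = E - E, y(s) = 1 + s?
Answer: 0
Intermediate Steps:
o(E, K) = 0
-393*o(7, y(-5)) = -393*0 = 0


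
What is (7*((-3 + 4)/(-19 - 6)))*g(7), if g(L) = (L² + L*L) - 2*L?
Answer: -588/25 ≈ -23.520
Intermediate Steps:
g(L) = -2*L + 2*L² (g(L) = (L² + L²) - 2*L = 2*L² - 2*L = -2*L + 2*L²)
(7*((-3 + 4)/(-19 - 6)))*g(7) = (7*((-3 + 4)/(-19 - 6)))*(2*7*(-1 + 7)) = (7*(1/(-25)))*(2*7*6) = (7*(1*(-1/25)))*84 = (7*(-1/25))*84 = -7/25*84 = -588/25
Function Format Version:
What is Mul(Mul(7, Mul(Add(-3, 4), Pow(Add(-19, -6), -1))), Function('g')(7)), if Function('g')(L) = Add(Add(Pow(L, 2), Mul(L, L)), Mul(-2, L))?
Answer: Rational(-588, 25) ≈ -23.520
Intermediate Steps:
Function('g')(L) = Add(Mul(-2, L), Mul(2, Pow(L, 2))) (Function('g')(L) = Add(Add(Pow(L, 2), Pow(L, 2)), Mul(-2, L)) = Add(Mul(2, Pow(L, 2)), Mul(-2, L)) = Add(Mul(-2, L), Mul(2, Pow(L, 2))))
Mul(Mul(7, Mul(Add(-3, 4), Pow(Add(-19, -6), -1))), Function('g')(7)) = Mul(Mul(7, Mul(Add(-3, 4), Pow(Add(-19, -6), -1))), Mul(2, 7, Add(-1, 7))) = Mul(Mul(7, Mul(1, Pow(-25, -1))), Mul(2, 7, 6)) = Mul(Mul(7, Mul(1, Rational(-1, 25))), 84) = Mul(Mul(7, Rational(-1, 25)), 84) = Mul(Rational(-7, 25), 84) = Rational(-588, 25)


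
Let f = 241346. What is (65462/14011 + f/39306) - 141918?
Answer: -39075305340905/275358183 ≈ -1.4191e+5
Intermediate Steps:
(65462/14011 + f/39306) - 141918 = (65462/14011 + 241346/39306) - 141918 = (65462*(1/14011) + 241346*(1/39306)) - 141918 = (65462/14011 + 120673/19653) - 141918 = 2977274089/275358183 - 141918 = -39075305340905/275358183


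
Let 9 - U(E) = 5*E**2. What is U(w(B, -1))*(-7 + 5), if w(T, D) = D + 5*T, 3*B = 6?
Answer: 792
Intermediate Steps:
B = 2 (B = (1/3)*6 = 2)
U(E) = 9 - 5*E**2
U(w(B, -1))*(-7 + 5) = (9 - 5*(-1 + 5*2)**2)*(-7 + 5) = (9 - 5*(-1 + 10)**2)*(-2) = (9 - 5*9**2)*(-2) = (9 - 5*81)*(-2) = (9 - 405)*(-2) = -396*(-2) = 792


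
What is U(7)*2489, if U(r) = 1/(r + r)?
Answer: 2489/14 ≈ 177.79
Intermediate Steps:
U(r) = 1/(2*r)
U(7)*2489 = ((½)/7)*2489 = ((½)*(⅐))*2489 = (1/14)*2489 = 2489/14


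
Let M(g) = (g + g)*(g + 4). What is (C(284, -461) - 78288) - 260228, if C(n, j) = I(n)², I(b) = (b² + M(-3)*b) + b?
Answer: 6278005180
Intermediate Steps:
M(g) = 2*g*(4 + g) (M(g) = (2*g)*(4 + g) = 2*g*(4 + g))
I(b) = b² - 5*b (I(b) = (b² + (2*(-3)*(4 - 3))*b) + b = (b² + (2*(-3)*1)*b) + b = (b² - 6*b) + b = b² - 5*b)
C(n, j) = n²*(-5 + n)² (C(n, j) = (n*(-5 + n))² = n²*(-5 + n)²)
(C(284, -461) - 78288) - 260228 = (284²*(-5 + 284)² - 78288) - 260228 = (80656*279² - 78288) - 260228 = (80656*77841 - 78288) - 260228 = (6278343696 - 78288) - 260228 = 6278265408 - 260228 = 6278005180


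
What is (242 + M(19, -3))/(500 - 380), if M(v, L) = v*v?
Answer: 201/40 ≈ 5.0250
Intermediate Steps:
M(v, L) = v**2
(242 + M(19, -3))/(500 - 380) = (242 + 19**2)/(500 - 380) = (242 + 361)/120 = 603*(1/120) = 201/40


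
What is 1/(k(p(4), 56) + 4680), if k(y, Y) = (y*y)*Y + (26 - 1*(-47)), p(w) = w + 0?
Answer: 1/5649 ≈ 0.00017702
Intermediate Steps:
p(w) = w
k(y, Y) = 73 + Y*y² (k(y, Y) = y²*Y + (26 + 47) = Y*y² + 73 = 73 + Y*y²)
1/(k(p(4), 56) + 4680) = 1/((73 + 56*4²) + 4680) = 1/((73 + 56*16) + 4680) = 1/((73 + 896) + 4680) = 1/(969 + 4680) = 1/5649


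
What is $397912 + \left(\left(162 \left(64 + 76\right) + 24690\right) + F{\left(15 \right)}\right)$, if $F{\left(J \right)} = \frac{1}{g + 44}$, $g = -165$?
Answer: $\frac{53879121}{121} \approx 4.4528 \cdot 10^{5}$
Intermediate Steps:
$F{\left(J \right)} = - \frac{1}{121}$ ($F{\left(J \right)} = \frac{1}{-165 + 44} = \frac{1}{-121} = - \frac{1}{121}$)
$397912 + \left(\left(162 \left(64 + 76\right) + 24690\right) + F{\left(15 \right)}\right) = 397912 + \left(\left(162 \left(64 + 76\right) + 24690\right) - \frac{1}{121}\right) = 397912 + \left(\left(162 \cdot 140 + 24690\right) - \frac{1}{121}\right) = 397912 + \left(\left(22680 + 24690\right) - \frac{1}{121}\right) = 397912 + \left(47370 - \frac{1}{121}\right) = 397912 + \frac{5731769}{121} = \frac{53879121}{121}$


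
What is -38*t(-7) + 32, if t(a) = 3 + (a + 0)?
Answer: 184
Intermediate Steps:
t(a) = 3 + a
-38*t(-7) + 32 = -38*(3 - 7) + 32 = -38*(-4) + 32 = 152 + 32 = 184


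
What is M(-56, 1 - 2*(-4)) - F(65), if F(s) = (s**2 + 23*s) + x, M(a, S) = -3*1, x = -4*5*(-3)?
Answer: -5783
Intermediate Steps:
x = 60 (x = -20*(-3) = 60)
M(a, S) = -3
F(s) = 60 + s**2 + 23*s (F(s) = (s**2 + 23*s) + 60 = 60 + s**2 + 23*s)
M(-56, 1 - 2*(-4)) - F(65) = -3 - (60 + 65**2 + 23*65) = -3 - (60 + 4225 + 1495) = -3 - 1*5780 = -3 - 5780 = -5783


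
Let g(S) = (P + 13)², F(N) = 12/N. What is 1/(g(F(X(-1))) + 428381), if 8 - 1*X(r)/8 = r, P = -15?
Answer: 1/428385 ≈ 2.3343e-6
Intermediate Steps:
X(r) = 64 - 8*r
g(S) = 4 (g(S) = (-15 + 13)² = (-2)² = 4)
1/(g(F(X(-1))) + 428381) = 1/(4 + 428381) = 1/428385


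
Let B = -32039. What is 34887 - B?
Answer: 66926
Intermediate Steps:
34887 - B = 34887 - 1*(-32039) = 34887 + 32039 = 66926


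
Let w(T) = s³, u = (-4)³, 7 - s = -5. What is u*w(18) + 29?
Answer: -110563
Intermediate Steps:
s = 12 (s = 7 - 1*(-5) = 7 + 5 = 12)
u = -64
w(T) = 1728 (w(T) = 12³ = 1728)
u*w(18) + 29 = -64*1728 + 29 = -110592 + 29 = -110563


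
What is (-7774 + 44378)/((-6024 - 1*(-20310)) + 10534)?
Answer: 9151/6205 ≈ 1.4748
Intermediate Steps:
(-7774 + 44378)/((-6024 - 1*(-20310)) + 10534) = 36604/((-6024 + 20310) + 10534) = 36604/(14286 + 10534) = 36604/24820 = 36604*(1/24820) = 9151/6205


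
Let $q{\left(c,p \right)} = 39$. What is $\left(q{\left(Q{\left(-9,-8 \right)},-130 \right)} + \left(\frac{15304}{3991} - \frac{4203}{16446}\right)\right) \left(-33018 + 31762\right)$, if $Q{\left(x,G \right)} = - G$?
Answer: $- \frac{585027815740}{10939331} \approx -53479.0$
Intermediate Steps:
$\left(q{\left(Q{\left(-9,-8 \right)},-130 \right)} + \left(\frac{15304}{3991} - \frac{4203}{16446}\right)\right) \left(-33018 + 31762\right) = \left(39 + \left(\frac{15304}{3991} - \frac{4203}{16446}\right)\right) \left(-33018 + 31762\right) = \left(39 + \left(15304 \cdot \frac{1}{3991} - \frac{1401}{5482}\right)\right) \left(-1256\right) = \left(39 + \left(\frac{15304}{3991} - \frac{1401}{5482}\right)\right) \left(-1256\right) = \left(39 + \frac{78305137}{21878662}\right) \left(-1256\right) = \frac{931572955}{21878662} \left(-1256\right) = - \frac{585027815740}{10939331}$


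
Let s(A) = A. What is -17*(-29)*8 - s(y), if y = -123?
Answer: 4067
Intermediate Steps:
-17*(-29)*8 - s(y) = -17*(-29)*8 - 1*(-123) = 493*8 + 123 = 3944 + 123 = 4067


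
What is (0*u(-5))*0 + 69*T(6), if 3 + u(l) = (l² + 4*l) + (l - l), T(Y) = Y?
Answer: 414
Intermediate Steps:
u(l) = -3 + l² + 4*l (u(l) = -3 + ((l² + 4*l) + (l - l)) = -3 + ((l² + 4*l) + 0) = -3 + (l² + 4*l) = -3 + l² + 4*l)
(0*u(-5))*0 + 69*T(6) = (0*(-3 + (-5)² + 4*(-5)))*0 + 69*6 = (0*(-3 + 25 - 20))*0 + 414 = (0*2)*0 + 414 = 0*0 + 414 = 0 + 414 = 414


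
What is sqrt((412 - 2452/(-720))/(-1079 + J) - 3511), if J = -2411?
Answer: I*sqrt(1539568111154)/20940 ≈ 59.255*I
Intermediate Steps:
sqrt((412 - 2452/(-720))/(-1079 + J) - 3511) = sqrt((412 - 2452/(-720))/(-1079 - 2411) - 3511) = sqrt((412 - 2452*(-1/720))/(-3490) - 3511) = sqrt((412 + 613/180)*(-1/3490) - 3511) = sqrt((74773/180)*(-1/3490) - 3511) = sqrt(-74773/628200 - 3511) = sqrt(-2205684973/628200) = I*sqrt(1539568111154)/20940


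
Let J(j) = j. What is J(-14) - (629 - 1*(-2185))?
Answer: -2828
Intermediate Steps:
J(-14) - (629 - 1*(-2185)) = -14 - (629 - 1*(-2185)) = -14 - (629 + 2185) = -14 - 1*2814 = -14 - 2814 = -2828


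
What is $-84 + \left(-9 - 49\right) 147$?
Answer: $-8610$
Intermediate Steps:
$-84 + \left(-9 - 49\right) 147 = -84 - 8526 = -8610$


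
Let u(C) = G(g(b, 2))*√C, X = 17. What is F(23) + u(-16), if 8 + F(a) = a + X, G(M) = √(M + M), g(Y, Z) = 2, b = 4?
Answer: 32 + 8*I ≈ 32.0 + 8.0*I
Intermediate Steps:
G(M) = √2*√M (G(M) = √(2*M) = √2*√M)
F(a) = 9 + a (F(a) = -8 + (a + 17) = -8 + (17 + a) = 9 + a)
u(C) = 2*√C (u(C) = (√2*√2)*√C = 2*√C)
F(23) + u(-16) = (9 + 23) + 2*√(-16) = 32 + 2*(4*I) = 32 + 8*I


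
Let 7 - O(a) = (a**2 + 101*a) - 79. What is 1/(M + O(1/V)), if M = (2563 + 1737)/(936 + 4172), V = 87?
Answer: 9665613/828157117 ≈ 0.011671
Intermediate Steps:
M = 1075/1277 (M = 4300/5108 = 4300*(1/5108) = 1075/1277 ≈ 0.84182)
O(a) = 86 - a**2 - 101*a (O(a) = 7 - ((a**2 + 101*a) - 79) = 7 - (-79 + a**2 + 101*a) = 7 + (79 - a**2 - 101*a) = 86 - a**2 - 101*a)
1/(M + O(1/V)) = 1/(1075/1277 + (86 - (1/87)**2 - 101/87)) = 1/(1075/1277 + (86 - (1/87)**2 - 101*1/87)) = 1/(1075/1277 + (86 - 1*1/7569 - 101/87)) = 1/(1075/1277 + (86 - 1/7569 - 101/87)) = 1/(1075/1277 + 642146/7569) = 1/(828157117/9665613) = 9665613/828157117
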